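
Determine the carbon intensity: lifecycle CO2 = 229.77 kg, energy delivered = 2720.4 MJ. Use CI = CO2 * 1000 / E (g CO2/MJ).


CI = CO2 * 1000 / E
= 229.77 * 1000 / 2720.4
= 84.4618 g CO2/MJ

84.4618 g CO2/MJ


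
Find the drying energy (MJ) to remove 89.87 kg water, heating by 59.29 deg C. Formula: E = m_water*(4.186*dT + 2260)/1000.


E = m_water * (4.186 * dT + 2260) / 1000
= 89.87 * (4.186 * 59.29 + 2260) / 1000
= 225.4109 MJ

225.4109 MJ


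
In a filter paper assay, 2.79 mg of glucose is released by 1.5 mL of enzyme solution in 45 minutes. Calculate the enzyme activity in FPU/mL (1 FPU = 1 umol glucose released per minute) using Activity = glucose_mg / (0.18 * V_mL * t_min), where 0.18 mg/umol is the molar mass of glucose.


Activity = glucose_mg / (0.18 mg/umol * V_mL * t_min)
= 2.79 / (0.18 * 1.5 * 45)
= 0.2296 FPU/mL

0.2296 FPU/mL


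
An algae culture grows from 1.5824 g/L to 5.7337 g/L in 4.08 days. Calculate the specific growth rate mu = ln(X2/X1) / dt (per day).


mu = ln(X2/X1) / dt
= ln(5.7337/1.5824) / 4.08
= 0.3155 per day

0.3155 per day


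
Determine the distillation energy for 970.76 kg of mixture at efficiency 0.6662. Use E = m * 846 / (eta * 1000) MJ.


E = m * 846 / (eta * 1000)
= 970.76 * 846 / (0.6662 * 1000)
= 1232.7574 MJ

1232.7574 MJ


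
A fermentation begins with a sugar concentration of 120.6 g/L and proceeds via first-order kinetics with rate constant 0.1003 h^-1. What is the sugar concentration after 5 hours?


S = S0 * exp(-k * t)
S = 120.6 * exp(-0.1003 * 5)
S = 73.0380 g/L

73.0380 g/L


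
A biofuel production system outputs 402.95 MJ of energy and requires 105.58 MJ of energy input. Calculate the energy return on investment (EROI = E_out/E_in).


EROI = E_out / E_in
= 402.95 / 105.58
= 3.8165

3.8165


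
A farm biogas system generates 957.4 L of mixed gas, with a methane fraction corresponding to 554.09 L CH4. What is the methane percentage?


CH4% = V_CH4 / V_total * 100
= 554.09 / 957.4 * 100
= 57.8745%

57.8745%


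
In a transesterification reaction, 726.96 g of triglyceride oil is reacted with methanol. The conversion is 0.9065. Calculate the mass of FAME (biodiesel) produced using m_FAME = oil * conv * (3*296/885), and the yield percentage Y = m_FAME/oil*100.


m_FAME = oil * conv * (3 * 296 / 885) = oil * conv * (888/885)
= 726.96 * 0.9065 * 888 / 885
= 661.2231 g
Y = m_FAME / oil * 100 = conv * (888/885) * 100
= 0.9065 * 888 / 885 * 100
= 90.96%

661.2231 g FAME; Y = 90.96%


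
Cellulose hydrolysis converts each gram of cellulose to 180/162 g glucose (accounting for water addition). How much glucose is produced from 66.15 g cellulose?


glucose = cellulose * 180/162
= 66.15 * 180/162
= 73.5000 g

73.5000 g


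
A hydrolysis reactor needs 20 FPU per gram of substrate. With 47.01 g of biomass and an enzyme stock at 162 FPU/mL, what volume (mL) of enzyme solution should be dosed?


V = dosage * m_sub / activity
V = 20 * 47.01 / 162
V = 5.8037 mL

5.8037 mL


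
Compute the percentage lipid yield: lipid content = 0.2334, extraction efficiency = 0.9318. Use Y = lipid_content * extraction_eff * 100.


Y = lipid_content * extraction_eff * 100
= 0.2334 * 0.9318 * 100
= 21.7482%

21.7482%


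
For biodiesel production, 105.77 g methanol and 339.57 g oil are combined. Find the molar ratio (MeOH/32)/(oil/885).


Molar ratio = n_MeOH / n_oil = (MeOH/32) / (oil/885) = (MeOH * 885) / (32 * oil)
= (105.77 * 885) / (32 * 339.57)
= 8.6144

8.6144


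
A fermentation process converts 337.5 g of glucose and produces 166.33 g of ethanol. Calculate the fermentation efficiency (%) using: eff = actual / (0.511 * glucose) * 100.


Fermentation efficiency = (actual / (0.511 * glucose)) * 100
= (166.33 / (0.511 * 337.5)) * 100
= 96.4442%

96.4442%


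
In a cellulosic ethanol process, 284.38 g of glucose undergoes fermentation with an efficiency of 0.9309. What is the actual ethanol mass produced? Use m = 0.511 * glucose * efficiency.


Actual ethanol: m = 0.511 * 284.38 * 0.9309
m = 135.2767 g

135.2767 g


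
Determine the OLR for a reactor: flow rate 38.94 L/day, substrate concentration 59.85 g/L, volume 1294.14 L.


OLR = Q * S / V
= 38.94 * 59.85 / 1294.14
= 1.8009 g/L/day

1.8009 g/L/day


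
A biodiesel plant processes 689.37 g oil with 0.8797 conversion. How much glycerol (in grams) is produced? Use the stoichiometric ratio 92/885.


glycerol = oil * conv * (92/885)
= 689.37 * 0.8797 * 92 / 885
= 63.0422 g

63.0422 g


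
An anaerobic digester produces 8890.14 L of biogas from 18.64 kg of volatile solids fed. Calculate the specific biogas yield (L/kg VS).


Y = V / VS
= 8890.14 / 18.64
= 476.9388 L/kg VS

476.9388 L/kg VS


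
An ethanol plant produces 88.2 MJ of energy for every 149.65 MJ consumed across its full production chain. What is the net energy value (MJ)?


NEV = E_out - E_in
= 88.2 - 149.65
= -61.4500 MJ

-61.4500 MJ


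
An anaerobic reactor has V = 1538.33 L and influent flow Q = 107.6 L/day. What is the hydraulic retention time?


HRT = V / Q
= 1538.33 / 107.6
= 14.2967 days

14.2967 days


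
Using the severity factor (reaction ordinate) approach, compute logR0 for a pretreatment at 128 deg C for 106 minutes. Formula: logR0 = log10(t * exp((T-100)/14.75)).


logR0 = log10(t * exp((T - 100) / 14.75))
= log10(106 * exp((128 - 100) / 14.75))
= 2.8497

2.8497


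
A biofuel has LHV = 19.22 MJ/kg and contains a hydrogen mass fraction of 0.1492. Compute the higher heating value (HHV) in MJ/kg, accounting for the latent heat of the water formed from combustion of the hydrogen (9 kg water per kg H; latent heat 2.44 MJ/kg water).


HHV = LHV + H_frac * 9 * 2.44
= 19.22 + 0.1492 * 9 * 2.44
= 22.4964 MJ/kg

22.4964 MJ/kg


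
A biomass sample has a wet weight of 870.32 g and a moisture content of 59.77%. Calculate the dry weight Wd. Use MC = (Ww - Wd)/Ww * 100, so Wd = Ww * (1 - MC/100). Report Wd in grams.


Wd = Ww * (1 - MC/100)
= 870.32 * (1 - 59.77/100)
= 350.1297 g

350.1297 g


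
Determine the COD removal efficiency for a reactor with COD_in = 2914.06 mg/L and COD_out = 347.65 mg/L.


eta = (COD_in - COD_out) / COD_in * 100
= (2914.06 - 347.65) / 2914.06 * 100
= 88.0699%

88.0699%


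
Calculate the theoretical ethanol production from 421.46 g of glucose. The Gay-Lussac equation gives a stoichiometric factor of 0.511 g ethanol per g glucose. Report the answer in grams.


Theoretical ethanol yield: m_EtOH = 0.511 * m_glucose
m_EtOH = 0.511 * 421.46 = 215.3661 g

215.3661 g


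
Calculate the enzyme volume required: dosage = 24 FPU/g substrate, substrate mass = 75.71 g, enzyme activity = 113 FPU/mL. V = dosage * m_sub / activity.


V = dosage * m_sub / activity
V = 24 * 75.71 / 113
V = 16.0800 mL

16.0800 mL


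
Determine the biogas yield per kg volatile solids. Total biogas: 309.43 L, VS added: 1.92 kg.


Y = V / VS
= 309.43 / 1.92
= 161.1615 L/kg VS

161.1615 L/kg VS


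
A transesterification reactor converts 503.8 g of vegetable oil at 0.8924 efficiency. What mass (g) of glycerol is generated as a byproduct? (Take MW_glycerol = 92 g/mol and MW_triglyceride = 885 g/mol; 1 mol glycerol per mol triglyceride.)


glycerol = oil * conv * (92/885)
= 503.8 * 0.8924 * 92 / 885
= 46.7372 g

46.7372 g


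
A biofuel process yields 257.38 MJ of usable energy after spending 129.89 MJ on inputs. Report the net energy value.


NEV = E_out - E_in
= 257.38 - 129.89
= 127.4900 MJ

127.4900 MJ


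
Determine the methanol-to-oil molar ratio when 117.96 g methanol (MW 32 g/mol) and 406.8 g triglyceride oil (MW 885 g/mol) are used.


Molar ratio = n_MeOH / n_oil = (MeOH/32) / (oil/885) = (MeOH * 885) / (32 * oil)
= (117.96 * 885) / (32 * 406.8)
= 8.0195

8.0195


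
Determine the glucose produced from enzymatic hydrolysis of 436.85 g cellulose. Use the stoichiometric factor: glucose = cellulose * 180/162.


glucose = cellulose * 180/162
= 436.85 * 180/162
= 485.3889 g

485.3889 g


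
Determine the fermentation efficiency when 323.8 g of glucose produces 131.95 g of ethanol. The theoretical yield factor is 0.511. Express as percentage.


Fermentation efficiency = (actual / (0.511 * glucose)) * 100
= (131.95 / (0.511 * 323.8)) * 100
= 79.7465%

79.7465%


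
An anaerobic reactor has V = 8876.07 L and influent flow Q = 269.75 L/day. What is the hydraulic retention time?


HRT = V / Q
= 8876.07 / 269.75
= 32.9048 days

32.9048 days


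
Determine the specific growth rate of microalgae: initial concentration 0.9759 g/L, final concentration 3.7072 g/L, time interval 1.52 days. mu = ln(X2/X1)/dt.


mu = ln(X2/X1) / dt
= ln(3.7072/0.9759) / 1.52
= 0.8781 per day

0.8781 per day


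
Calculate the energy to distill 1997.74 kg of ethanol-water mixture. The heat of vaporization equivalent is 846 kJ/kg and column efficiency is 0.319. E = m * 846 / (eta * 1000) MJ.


E = m * 846 / (eta * 1000)
= 1997.74 * 846 / (0.319 * 1000)
= 5298.0816 MJ

5298.0816 MJ


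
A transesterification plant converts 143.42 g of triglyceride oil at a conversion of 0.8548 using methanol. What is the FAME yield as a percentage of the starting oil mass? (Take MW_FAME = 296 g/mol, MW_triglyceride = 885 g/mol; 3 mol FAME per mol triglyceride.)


m_FAME = oil * conv * (3 * 296 / 885) = oil * conv * (888/885)
= 143.42 * 0.8548 * 888 / 885
= 123.0110 g
Y = m_FAME / oil * 100 = conv * (888/885) * 100
= 0.8548 * 888 / 885 * 100
= 85.77%

85.77%


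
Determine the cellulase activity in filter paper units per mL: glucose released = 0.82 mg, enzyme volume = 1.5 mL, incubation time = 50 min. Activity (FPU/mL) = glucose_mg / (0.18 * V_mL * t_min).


Activity = glucose_mg / (0.18 mg/umol * V_mL * t_min)
= 0.82 / (0.18 * 1.5 * 50)
= 0.0607 FPU/mL

0.0607 FPU/mL


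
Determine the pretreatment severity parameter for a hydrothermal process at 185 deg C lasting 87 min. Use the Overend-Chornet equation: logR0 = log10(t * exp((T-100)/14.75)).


logR0 = log10(t * exp((T - 100) / 14.75))
= log10(87 * exp((185 - 100) / 14.75))
= 4.4422

4.4422


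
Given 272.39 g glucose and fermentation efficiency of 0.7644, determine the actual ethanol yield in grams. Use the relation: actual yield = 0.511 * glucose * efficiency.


Actual ethanol: m = 0.511 * 272.39 * 0.7644
m = 106.3978 g

106.3978 g


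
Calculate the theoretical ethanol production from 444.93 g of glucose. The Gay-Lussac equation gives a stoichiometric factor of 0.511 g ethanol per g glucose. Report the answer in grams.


Theoretical ethanol yield: m_EtOH = 0.511 * m_glucose
m_EtOH = 0.511 * 444.93 = 227.3592 g

227.3592 g


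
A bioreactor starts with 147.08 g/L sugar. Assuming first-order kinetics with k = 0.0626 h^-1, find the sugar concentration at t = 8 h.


S = S0 * exp(-k * t)
S = 147.08 * exp(-0.0626 * 8)
S = 89.1372 g/L

89.1372 g/L


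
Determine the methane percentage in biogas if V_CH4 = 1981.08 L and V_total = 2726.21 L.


CH4% = V_CH4 / V_total * 100
= 1981.08 / 2726.21 * 100
= 72.6679%

72.6679%


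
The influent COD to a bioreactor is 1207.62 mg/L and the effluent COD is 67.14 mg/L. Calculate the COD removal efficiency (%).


eta = (COD_in - COD_out) / COD_in * 100
= (1207.62 - 67.14) / 1207.62 * 100
= 94.4403%

94.4403%


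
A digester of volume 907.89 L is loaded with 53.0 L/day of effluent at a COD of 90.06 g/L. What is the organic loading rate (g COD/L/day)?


OLR = Q * S / V
= 53.0 * 90.06 / 907.89
= 5.2574 g/L/day

5.2574 g/L/day


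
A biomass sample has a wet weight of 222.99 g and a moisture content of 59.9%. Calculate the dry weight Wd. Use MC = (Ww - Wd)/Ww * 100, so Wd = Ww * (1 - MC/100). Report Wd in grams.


Wd = Ww * (1 - MC/100)
= 222.99 * (1 - 59.9/100)
= 89.4190 g

89.4190 g


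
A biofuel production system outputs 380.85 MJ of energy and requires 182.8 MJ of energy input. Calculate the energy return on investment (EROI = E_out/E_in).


EROI = E_out / E_in
= 380.85 / 182.8
= 2.0834

2.0834


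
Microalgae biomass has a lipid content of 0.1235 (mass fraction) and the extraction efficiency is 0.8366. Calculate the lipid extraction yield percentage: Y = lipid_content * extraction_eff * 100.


Y = lipid_content * extraction_eff * 100
= 0.1235 * 0.8366 * 100
= 10.3320%

10.3320%


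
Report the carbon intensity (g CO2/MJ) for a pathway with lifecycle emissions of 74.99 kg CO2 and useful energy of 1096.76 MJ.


CI = CO2 * 1000 / E
= 74.99 * 1000 / 1096.76
= 68.3741 g CO2/MJ

68.3741 g CO2/MJ


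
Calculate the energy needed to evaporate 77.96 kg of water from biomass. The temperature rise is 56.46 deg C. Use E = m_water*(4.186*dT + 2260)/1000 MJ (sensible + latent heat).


E = m_water * (4.186 * dT + 2260) / 1000
= 77.96 * (4.186 * 56.46 + 2260) / 1000
= 194.6148 MJ

194.6148 MJ


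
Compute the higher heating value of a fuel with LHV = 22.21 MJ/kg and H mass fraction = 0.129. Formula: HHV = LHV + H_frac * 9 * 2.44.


HHV = LHV + H_frac * 9 * 2.44
= 22.21 + 0.129 * 9 * 2.44
= 25.0428 MJ/kg

25.0428 MJ/kg


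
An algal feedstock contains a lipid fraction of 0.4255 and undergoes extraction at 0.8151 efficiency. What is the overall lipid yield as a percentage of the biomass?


Y = lipid_content * extraction_eff * 100
= 0.4255 * 0.8151 * 100
= 34.6825%

34.6825%


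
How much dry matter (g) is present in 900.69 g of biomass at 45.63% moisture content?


Wd = Ww * (1 - MC/100)
= 900.69 * (1 - 45.63/100)
= 489.7052 g

489.7052 g


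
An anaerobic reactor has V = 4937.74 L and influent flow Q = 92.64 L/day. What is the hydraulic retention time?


HRT = V / Q
= 4937.74 / 92.64
= 53.3003 days

53.3003 days


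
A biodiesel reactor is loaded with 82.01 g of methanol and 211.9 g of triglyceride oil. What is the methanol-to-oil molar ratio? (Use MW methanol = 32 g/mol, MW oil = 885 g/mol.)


Molar ratio = n_MeOH / n_oil = (MeOH/32) / (oil/885) = (MeOH * 885) / (32 * oil)
= (82.01 * 885) / (32 * 211.9)
= 10.7036

10.7036


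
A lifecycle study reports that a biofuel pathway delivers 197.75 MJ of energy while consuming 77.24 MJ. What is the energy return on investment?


EROI = E_out / E_in
= 197.75 / 77.24
= 2.5602

2.5602


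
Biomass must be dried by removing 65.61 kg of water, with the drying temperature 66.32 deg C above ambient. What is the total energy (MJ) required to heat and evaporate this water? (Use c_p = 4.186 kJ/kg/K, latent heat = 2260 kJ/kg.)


E = m_water * (4.186 * dT + 2260) / 1000
= 65.61 * (4.186 * 66.32 + 2260) / 1000
= 166.4930 MJ

166.4930 MJ


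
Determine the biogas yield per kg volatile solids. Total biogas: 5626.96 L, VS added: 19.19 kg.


Y = V / VS
= 5626.96 / 19.19
= 293.2236 L/kg VS

293.2236 L/kg VS


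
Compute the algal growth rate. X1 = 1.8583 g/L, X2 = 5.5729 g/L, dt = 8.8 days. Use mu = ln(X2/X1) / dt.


mu = ln(X2/X1) / dt
= ln(5.5729/1.8583) / 8.8
= 0.1248 per day

0.1248 per day


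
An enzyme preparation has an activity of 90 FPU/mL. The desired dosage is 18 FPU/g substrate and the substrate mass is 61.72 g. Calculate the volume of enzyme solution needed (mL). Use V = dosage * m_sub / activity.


V = dosage * m_sub / activity
V = 18 * 61.72 / 90
V = 12.3440 mL

12.3440 mL


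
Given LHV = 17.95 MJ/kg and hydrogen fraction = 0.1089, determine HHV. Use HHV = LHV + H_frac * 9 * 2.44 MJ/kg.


HHV = LHV + H_frac * 9 * 2.44
= 17.95 + 0.1089 * 9 * 2.44
= 20.3414 MJ/kg

20.3414 MJ/kg


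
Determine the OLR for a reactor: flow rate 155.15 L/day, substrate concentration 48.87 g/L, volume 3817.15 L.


OLR = Q * S / V
= 155.15 * 48.87 / 3817.15
= 1.9863 g/L/day

1.9863 g/L/day


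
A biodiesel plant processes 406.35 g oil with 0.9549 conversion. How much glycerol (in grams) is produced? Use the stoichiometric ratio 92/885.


glycerol = oil * conv * (92/885)
= 406.35 * 0.9549 * 92 / 885
= 40.3369 g

40.3369 g


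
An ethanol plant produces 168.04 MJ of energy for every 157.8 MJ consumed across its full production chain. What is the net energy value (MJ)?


NEV = E_out - E_in
= 168.04 - 157.8
= 10.2400 MJ

10.2400 MJ


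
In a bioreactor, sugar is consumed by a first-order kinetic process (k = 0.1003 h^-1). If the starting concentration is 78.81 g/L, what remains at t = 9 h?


S = S0 * exp(-k * t)
S = 78.81 * exp(-0.1003 * 9)
S = 31.9554 g/L

31.9554 g/L


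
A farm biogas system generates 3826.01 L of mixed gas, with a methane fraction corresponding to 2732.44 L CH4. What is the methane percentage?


CH4% = V_CH4 / V_total * 100
= 2732.44 / 3826.01 * 100
= 71.4175%

71.4175%


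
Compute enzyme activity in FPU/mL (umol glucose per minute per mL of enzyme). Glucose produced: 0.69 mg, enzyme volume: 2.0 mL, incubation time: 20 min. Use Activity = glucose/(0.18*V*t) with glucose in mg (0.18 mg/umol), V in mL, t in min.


Activity = glucose_mg / (0.18 mg/umol * V_mL * t_min)
= 0.69 / (0.18 * 2.0 * 20)
= 0.0958 FPU/mL

0.0958 FPU/mL


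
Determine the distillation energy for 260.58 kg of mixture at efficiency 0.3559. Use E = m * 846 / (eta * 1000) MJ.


E = m * 846 / (eta * 1000)
= 260.58 * 846 / (0.3559 * 1000)
= 619.4175 MJ

619.4175 MJ


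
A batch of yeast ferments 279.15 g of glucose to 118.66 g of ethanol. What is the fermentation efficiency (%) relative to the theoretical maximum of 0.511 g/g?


Fermentation efficiency = (actual / (0.511 * glucose)) * 100
= (118.66 / (0.511 * 279.15)) * 100
= 83.1852%

83.1852%


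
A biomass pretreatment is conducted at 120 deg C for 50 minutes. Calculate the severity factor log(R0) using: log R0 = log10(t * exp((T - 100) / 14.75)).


logR0 = log10(t * exp((T - 100) / 14.75))
= log10(50 * exp((120 - 100) / 14.75))
= 2.2878

2.2878


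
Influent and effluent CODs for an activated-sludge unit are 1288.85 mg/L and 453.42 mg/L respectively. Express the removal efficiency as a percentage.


eta = (COD_in - COD_out) / COD_in * 100
= (1288.85 - 453.42) / 1288.85 * 100
= 64.8198%

64.8198%


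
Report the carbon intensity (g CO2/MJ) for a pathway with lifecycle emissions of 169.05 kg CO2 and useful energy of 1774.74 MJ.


CI = CO2 * 1000 / E
= 169.05 * 1000 / 1774.74
= 95.2534 g CO2/MJ

95.2534 g CO2/MJ


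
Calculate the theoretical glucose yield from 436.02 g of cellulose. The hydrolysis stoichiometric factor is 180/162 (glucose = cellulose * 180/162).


glucose = cellulose * 180/162
= 436.02 * 180/162
= 484.4667 g

484.4667 g


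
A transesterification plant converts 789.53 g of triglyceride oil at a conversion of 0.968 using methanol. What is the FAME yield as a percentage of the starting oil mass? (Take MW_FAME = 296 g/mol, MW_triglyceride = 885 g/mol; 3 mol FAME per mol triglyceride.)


m_FAME = oil * conv * (3 * 296 / 885) = oil * conv * (888/885)
= 789.53 * 0.968 * 888 / 885
= 766.8558 g
Y = m_FAME / oil * 100 = conv * (888/885) * 100
= 0.968 * 888 / 885 * 100
= 97.13%

97.13%


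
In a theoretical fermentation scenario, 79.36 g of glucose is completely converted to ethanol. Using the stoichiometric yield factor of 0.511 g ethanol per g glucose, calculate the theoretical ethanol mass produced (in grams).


Theoretical ethanol yield: m_EtOH = 0.511 * m_glucose
m_EtOH = 0.511 * 79.36 = 40.5530 g

40.5530 g


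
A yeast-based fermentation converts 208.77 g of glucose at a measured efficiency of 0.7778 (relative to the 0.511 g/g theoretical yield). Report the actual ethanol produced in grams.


Actual ethanol: m = 0.511 * 208.77 * 0.7778
m = 82.9768 g

82.9768 g


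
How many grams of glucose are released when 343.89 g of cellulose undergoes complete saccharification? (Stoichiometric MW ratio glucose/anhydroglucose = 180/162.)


glucose = cellulose * 180/162
= 343.89 * 180/162
= 382.1000 g

382.1000 g


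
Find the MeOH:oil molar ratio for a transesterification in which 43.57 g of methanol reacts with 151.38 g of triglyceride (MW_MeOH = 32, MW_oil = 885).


Molar ratio = n_MeOH / n_oil = (MeOH/32) / (oil/885) = (MeOH * 885) / (32 * oil)
= (43.57 * 885) / (32 * 151.38)
= 7.9600

7.9600


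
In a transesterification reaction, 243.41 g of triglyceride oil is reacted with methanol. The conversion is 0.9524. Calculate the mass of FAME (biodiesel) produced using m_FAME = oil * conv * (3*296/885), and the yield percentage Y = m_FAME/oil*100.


m_FAME = oil * conv * (3 * 296 / 885) = oil * conv * (888/885)
= 243.41 * 0.9524 * 888 / 885
= 232.6095 g
Y = m_FAME / oil * 100 = conv * (888/885) * 100
= 0.9524 * 888 / 885 * 100
= 95.56%

232.6095 g FAME; Y = 95.56%


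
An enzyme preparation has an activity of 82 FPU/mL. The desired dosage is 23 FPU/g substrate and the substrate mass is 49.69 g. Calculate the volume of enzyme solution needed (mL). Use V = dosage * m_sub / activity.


V = dosage * m_sub / activity
V = 23 * 49.69 / 82
V = 13.9374 mL

13.9374 mL


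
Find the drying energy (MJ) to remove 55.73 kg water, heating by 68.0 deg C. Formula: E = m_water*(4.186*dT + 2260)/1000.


E = m_water * (4.186 * dT + 2260) / 1000
= 55.73 * (4.186 * 68.0 + 2260) / 1000
= 141.8132 MJ

141.8132 MJ


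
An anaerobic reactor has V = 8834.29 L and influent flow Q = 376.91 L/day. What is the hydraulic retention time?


HRT = V / Q
= 8834.29 / 376.91
= 23.4387 days

23.4387 days


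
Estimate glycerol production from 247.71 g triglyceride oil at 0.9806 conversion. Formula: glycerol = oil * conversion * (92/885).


glycerol = oil * conv * (92/885)
= 247.71 * 0.9806 * 92 / 885
= 25.2511 g

25.2511 g


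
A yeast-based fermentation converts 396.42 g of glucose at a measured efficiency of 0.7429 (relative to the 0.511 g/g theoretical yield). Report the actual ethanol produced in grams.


Actual ethanol: m = 0.511 * 396.42 * 0.7429
m = 150.4897 g

150.4897 g


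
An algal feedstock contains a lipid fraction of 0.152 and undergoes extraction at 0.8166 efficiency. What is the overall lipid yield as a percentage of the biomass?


Y = lipid_content * extraction_eff * 100
= 0.152 * 0.8166 * 100
= 12.4123%

12.4123%


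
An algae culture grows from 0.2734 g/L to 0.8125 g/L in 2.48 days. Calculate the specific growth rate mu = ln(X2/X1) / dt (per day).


mu = ln(X2/X1) / dt
= ln(0.8125/0.2734) / 2.48
= 0.4392 per day

0.4392 per day


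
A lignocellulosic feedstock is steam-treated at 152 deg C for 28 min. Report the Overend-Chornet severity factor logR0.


logR0 = log10(t * exp((T - 100) / 14.75))
= log10(28 * exp((152 - 100) / 14.75))
= 2.9782

2.9782


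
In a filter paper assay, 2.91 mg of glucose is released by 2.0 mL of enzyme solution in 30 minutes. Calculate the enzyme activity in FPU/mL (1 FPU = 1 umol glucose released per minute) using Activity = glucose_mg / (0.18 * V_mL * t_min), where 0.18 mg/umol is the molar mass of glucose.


Activity = glucose_mg / (0.18 mg/umol * V_mL * t_min)
= 2.91 / (0.18 * 2.0 * 30)
= 0.2694 FPU/mL

0.2694 FPU/mL


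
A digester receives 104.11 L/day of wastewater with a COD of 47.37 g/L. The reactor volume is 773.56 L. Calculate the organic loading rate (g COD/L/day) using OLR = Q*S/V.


OLR = Q * S / V
= 104.11 * 47.37 / 773.56
= 6.3753 g/L/day

6.3753 g/L/day


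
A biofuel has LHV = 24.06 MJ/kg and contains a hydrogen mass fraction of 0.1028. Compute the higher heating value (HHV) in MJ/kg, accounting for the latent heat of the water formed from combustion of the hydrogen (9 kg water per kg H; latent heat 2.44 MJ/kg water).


HHV = LHV + H_frac * 9 * 2.44
= 24.06 + 0.1028 * 9 * 2.44
= 26.3175 MJ/kg

26.3175 MJ/kg


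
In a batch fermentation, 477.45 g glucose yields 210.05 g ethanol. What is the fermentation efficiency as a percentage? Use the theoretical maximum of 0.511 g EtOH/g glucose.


Fermentation efficiency = (actual / (0.511 * glucose)) * 100
= (210.05 / (0.511 * 477.45)) * 100
= 86.0942%

86.0942%


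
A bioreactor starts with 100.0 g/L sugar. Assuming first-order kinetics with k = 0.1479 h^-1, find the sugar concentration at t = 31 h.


S = S0 * exp(-k * t)
S = 100.0 * exp(-0.1479 * 31)
S = 1.0205 g/L

1.0205 g/L


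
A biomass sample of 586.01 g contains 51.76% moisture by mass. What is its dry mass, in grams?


Wd = Ww * (1 - MC/100)
= 586.01 * (1 - 51.76/100)
= 282.6912 g

282.6912 g


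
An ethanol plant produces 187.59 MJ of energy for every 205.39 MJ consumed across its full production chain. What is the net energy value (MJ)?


NEV = E_out - E_in
= 187.59 - 205.39
= -17.8000 MJ

-17.8000 MJ


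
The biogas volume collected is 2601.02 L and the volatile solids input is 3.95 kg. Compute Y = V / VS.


Y = V / VS
= 2601.02 / 3.95
= 658.4861 L/kg VS

658.4861 L/kg VS


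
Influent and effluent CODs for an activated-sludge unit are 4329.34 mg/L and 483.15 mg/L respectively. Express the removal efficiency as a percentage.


eta = (COD_in - COD_out) / COD_in * 100
= (4329.34 - 483.15) / 4329.34 * 100
= 88.8401%

88.8401%


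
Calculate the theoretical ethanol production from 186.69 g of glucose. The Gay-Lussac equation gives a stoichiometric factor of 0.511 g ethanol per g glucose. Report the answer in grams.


Theoretical ethanol yield: m_EtOH = 0.511 * m_glucose
m_EtOH = 0.511 * 186.69 = 95.3986 g

95.3986 g


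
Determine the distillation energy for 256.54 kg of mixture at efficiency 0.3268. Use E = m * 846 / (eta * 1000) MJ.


E = m * 846 / (eta * 1000)
= 256.54 * 846 / (0.3268 * 1000)
= 664.1152 MJ

664.1152 MJ


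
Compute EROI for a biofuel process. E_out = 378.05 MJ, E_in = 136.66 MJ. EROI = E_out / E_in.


EROI = E_out / E_in
= 378.05 / 136.66
= 2.7664

2.7664


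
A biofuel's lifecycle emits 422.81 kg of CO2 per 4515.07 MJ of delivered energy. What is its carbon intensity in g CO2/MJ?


CI = CO2 * 1000 / E
= 422.81 * 1000 / 4515.07
= 93.6442 g CO2/MJ

93.6442 g CO2/MJ


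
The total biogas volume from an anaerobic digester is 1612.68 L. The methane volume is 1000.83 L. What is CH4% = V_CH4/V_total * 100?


CH4% = V_CH4 / V_total * 100
= 1000.83 / 1612.68 * 100
= 62.0600%

62.0600%


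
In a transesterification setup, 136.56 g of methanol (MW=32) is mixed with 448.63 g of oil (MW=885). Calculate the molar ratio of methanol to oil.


Molar ratio = n_MeOH / n_oil = (MeOH/32) / (oil/885) = (MeOH * 885) / (32 * oil)
= (136.56 * 885) / (32 * 448.63)
= 8.4184

8.4184


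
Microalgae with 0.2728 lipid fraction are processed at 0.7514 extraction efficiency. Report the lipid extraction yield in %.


Y = lipid_content * extraction_eff * 100
= 0.2728 * 0.7514 * 100
= 20.4982%

20.4982%


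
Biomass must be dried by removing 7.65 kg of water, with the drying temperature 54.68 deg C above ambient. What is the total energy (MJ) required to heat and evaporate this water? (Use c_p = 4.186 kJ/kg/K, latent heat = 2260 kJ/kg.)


E = m_water * (4.186 * dT + 2260) / 1000
= 7.65 * (4.186 * 54.68 + 2260) / 1000
= 19.0400 MJ

19.0400 MJ


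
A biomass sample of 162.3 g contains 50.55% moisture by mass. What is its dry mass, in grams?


Wd = Ww * (1 - MC/100)
= 162.3 * (1 - 50.55/100)
= 80.2574 g

80.2574 g


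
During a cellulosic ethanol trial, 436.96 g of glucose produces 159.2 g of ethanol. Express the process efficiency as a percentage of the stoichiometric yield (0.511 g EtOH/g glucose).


Fermentation efficiency = (actual / (0.511 * glucose)) * 100
= (159.2 / (0.511 * 436.96)) * 100
= 71.2985%

71.2985%


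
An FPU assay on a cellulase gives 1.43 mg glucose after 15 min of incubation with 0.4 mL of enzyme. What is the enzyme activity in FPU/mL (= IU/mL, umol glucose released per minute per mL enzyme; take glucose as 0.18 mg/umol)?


Activity = glucose_mg / (0.18 mg/umol * V_mL * t_min)
= 1.43 / (0.18 * 0.4 * 15)
= 1.3241 FPU/mL

1.3241 FPU/mL


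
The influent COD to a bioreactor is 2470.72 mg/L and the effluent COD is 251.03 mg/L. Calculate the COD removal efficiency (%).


eta = (COD_in - COD_out) / COD_in * 100
= (2470.72 - 251.03) / 2470.72 * 100
= 89.8398%

89.8398%


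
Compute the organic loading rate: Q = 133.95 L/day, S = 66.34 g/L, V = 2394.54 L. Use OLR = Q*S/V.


OLR = Q * S / V
= 133.95 * 66.34 / 2394.54
= 3.7110 g/L/day

3.7110 g/L/day


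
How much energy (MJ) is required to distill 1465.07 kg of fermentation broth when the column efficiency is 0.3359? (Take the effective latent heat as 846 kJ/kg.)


E = m * 846 / (eta * 1000)
= 1465.07 * 846 / (0.3359 * 1000)
= 3689.9352 MJ

3689.9352 MJ


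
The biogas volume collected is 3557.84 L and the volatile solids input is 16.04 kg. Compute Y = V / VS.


Y = V / VS
= 3557.84 / 16.04
= 221.8105 L/kg VS

221.8105 L/kg VS


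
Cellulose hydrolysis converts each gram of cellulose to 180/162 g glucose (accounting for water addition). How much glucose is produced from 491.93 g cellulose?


glucose = cellulose * 180/162
= 491.93 * 180/162
= 546.5889 g

546.5889 g


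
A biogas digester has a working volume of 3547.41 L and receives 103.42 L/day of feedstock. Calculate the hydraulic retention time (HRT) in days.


HRT = V / Q
= 3547.41 / 103.42
= 34.3010 days

34.3010 days


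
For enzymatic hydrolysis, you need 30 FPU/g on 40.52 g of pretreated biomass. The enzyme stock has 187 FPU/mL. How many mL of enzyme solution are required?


V = dosage * m_sub / activity
V = 30 * 40.52 / 187
V = 6.5005 mL

6.5005 mL


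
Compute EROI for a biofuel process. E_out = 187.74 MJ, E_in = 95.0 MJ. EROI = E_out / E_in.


EROI = E_out / E_in
= 187.74 / 95.0
= 1.9762

1.9762


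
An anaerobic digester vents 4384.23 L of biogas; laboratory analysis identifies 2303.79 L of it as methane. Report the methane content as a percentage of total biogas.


CH4% = V_CH4 / V_total * 100
= 2303.79 / 4384.23 * 100
= 52.5472%

52.5472%


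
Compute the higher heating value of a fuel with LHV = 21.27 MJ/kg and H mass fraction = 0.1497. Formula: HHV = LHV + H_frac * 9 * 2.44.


HHV = LHV + H_frac * 9 * 2.44
= 21.27 + 0.1497 * 9 * 2.44
= 24.5574 MJ/kg

24.5574 MJ/kg


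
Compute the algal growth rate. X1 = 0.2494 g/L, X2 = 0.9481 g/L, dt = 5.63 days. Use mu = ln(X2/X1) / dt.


mu = ln(X2/X1) / dt
= ln(0.9481/0.2494) / 5.63
= 0.2372 per day

0.2372 per day


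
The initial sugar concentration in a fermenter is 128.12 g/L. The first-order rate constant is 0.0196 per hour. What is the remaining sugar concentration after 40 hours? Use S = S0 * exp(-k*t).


S = S0 * exp(-k * t)
S = 128.12 * exp(-0.0196 * 40)
S = 58.4965 g/L

58.4965 g/L


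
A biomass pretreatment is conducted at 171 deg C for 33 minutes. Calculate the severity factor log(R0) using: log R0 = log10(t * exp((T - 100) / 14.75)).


logR0 = log10(t * exp((T - 100) / 14.75))
= log10(33 * exp((171 - 100) / 14.75))
= 3.6090

3.6090


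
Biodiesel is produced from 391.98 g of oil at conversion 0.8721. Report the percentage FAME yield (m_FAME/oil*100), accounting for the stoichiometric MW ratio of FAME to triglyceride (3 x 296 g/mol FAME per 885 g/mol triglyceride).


m_FAME = oil * conv * (3 * 296 / 885) = oil * conv * (888/885)
= 391.98 * 0.8721 * 888 / 885
= 343.0046 g
Y = m_FAME / oil * 100 = conv * (888/885) * 100
= 0.8721 * 888 / 885 * 100
= 87.51%

87.51%


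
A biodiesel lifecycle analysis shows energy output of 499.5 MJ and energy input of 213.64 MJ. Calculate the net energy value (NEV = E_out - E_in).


NEV = E_out - E_in
= 499.5 - 213.64
= 285.8600 MJ

285.8600 MJ


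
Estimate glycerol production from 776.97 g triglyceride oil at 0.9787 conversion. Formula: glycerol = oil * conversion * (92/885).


glycerol = oil * conv * (92/885)
= 776.97 * 0.9787 * 92 / 885
= 79.0494 g

79.0494 g


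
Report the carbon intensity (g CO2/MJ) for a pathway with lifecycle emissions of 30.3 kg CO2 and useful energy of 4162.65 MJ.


CI = CO2 * 1000 / E
= 30.3 * 1000 / 4162.65
= 7.2790 g CO2/MJ

7.2790 g CO2/MJ


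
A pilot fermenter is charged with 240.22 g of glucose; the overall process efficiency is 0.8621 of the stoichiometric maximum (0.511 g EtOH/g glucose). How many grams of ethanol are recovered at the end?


Actual ethanol: m = 0.511 * 240.22 * 0.8621
m = 105.8249 g

105.8249 g


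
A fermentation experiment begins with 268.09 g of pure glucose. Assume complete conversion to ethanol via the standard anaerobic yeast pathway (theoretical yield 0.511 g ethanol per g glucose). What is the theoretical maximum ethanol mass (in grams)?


Theoretical ethanol yield: m_EtOH = 0.511 * m_glucose
m_EtOH = 0.511 * 268.09 = 136.9940 g

136.9940 g


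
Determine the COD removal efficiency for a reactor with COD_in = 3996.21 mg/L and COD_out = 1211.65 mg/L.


eta = (COD_in - COD_out) / COD_in * 100
= (3996.21 - 1211.65) / 3996.21 * 100
= 69.6800%

69.6800%


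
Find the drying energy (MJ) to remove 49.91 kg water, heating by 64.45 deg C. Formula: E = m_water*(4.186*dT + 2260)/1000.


E = m_water * (4.186 * dT + 2260) / 1000
= 49.91 * (4.186 * 64.45 + 2260) / 1000
= 126.2617 MJ

126.2617 MJ


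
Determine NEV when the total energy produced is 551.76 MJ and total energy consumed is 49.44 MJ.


NEV = E_out - E_in
= 551.76 - 49.44
= 502.3200 MJ

502.3200 MJ


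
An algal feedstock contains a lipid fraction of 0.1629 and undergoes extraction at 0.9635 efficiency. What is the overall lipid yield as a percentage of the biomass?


Y = lipid_content * extraction_eff * 100
= 0.1629 * 0.9635 * 100
= 15.6954%

15.6954%


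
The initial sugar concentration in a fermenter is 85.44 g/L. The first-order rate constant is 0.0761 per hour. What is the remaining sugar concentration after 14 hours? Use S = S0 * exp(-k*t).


S = S0 * exp(-k * t)
S = 85.44 * exp(-0.0761 * 14)
S = 29.4418 g/L

29.4418 g/L


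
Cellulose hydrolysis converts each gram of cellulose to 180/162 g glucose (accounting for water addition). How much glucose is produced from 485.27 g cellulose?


glucose = cellulose * 180/162
= 485.27 * 180/162
= 539.1889 g

539.1889 g


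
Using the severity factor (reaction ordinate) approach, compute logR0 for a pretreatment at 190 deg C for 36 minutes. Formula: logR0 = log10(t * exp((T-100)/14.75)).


logR0 = log10(t * exp((T - 100) / 14.75))
= log10(36 * exp((190 - 100) / 14.75))
= 4.2062

4.2062


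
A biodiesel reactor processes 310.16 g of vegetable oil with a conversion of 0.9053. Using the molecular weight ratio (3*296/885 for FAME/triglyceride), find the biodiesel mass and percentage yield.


m_FAME = oil * conv * (3 * 296 / 885) = oil * conv * (888/885)
= 310.16 * 0.9053 * 888 / 885
= 281.7397 g
Y = m_FAME / oil * 100 = conv * (888/885) * 100
= 0.9053 * 888 / 885 * 100
= 90.84%

281.7397 g FAME; Y = 90.84%


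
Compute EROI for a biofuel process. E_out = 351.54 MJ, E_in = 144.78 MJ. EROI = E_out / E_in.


EROI = E_out / E_in
= 351.54 / 144.78
= 2.4281

2.4281


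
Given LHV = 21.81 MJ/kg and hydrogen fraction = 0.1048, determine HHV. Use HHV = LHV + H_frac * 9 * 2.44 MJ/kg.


HHV = LHV + H_frac * 9 * 2.44
= 21.81 + 0.1048 * 9 * 2.44
= 24.1114 MJ/kg

24.1114 MJ/kg


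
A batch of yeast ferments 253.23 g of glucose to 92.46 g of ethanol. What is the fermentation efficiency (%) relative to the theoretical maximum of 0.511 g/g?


Fermentation efficiency = (actual / (0.511 * glucose)) * 100
= (92.46 / (0.511 * 253.23)) * 100
= 71.4526%

71.4526%


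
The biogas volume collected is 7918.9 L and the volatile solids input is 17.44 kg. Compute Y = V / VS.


Y = V / VS
= 7918.9 / 17.44
= 454.0654 L/kg VS

454.0654 L/kg VS


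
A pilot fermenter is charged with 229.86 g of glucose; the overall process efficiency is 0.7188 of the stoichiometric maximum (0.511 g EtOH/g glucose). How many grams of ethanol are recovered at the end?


Actual ethanol: m = 0.511 * 229.86 * 0.7188
m = 84.4291 g

84.4291 g


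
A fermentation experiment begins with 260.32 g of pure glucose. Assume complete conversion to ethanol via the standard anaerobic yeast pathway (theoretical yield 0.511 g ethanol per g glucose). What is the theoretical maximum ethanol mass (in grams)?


Theoretical ethanol yield: m_EtOH = 0.511 * m_glucose
m_EtOH = 0.511 * 260.32 = 133.0235 g

133.0235 g


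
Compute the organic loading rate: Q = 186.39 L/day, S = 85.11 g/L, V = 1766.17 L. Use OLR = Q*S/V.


OLR = Q * S / V
= 186.39 * 85.11 / 1766.17
= 8.9820 g/L/day

8.9820 g/L/day


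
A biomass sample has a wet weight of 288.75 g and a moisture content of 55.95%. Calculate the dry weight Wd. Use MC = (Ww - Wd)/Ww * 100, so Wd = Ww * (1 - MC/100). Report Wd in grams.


Wd = Ww * (1 - MC/100)
= 288.75 * (1 - 55.95/100)
= 127.1944 g

127.1944 g


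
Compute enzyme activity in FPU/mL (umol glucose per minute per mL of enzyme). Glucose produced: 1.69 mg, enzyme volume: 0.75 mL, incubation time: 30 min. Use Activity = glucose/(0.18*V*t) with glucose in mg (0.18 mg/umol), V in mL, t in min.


Activity = glucose_mg / (0.18 mg/umol * V_mL * t_min)
= 1.69 / (0.18 * 0.75 * 30)
= 0.4173 FPU/mL

0.4173 FPU/mL


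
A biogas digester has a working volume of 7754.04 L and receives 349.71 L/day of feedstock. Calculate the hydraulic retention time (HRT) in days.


HRT = V / Q
= 7754.04 / 349.71
= 22.1728 days

22.1728 days


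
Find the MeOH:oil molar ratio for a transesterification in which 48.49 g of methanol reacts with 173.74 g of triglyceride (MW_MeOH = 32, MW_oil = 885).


Molar ratio = n_MeOH / n_oil = (MeOH/32) / (oil/885) = (MeOH * 885) / (32 * oil)
= (48.49 * 885) / (32 * 173.74)
= 7.7187

7.7187


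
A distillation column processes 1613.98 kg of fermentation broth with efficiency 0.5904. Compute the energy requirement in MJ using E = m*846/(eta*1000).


E = m * 846 / (eta * 1000)
= 1613.98 * 846 / (0.5904 * 1000)
= 2312.7152 MJ

2312.7152 MJ


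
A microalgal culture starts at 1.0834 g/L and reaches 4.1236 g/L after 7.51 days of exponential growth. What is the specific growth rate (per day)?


mu = ln(X2/X1) / dt
= ln(4.1236/1.0834) / 7.51
= 0.1780 per day

0.1780 per day


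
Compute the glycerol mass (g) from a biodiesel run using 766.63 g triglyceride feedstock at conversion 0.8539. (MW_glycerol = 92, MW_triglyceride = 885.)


glycerol = oil * conv * (92/885)
= 766.63 * 0.8539 * 92 / 885
= 68.0514 g

68.0514 g


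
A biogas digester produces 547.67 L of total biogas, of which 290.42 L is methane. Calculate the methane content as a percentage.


CH4% = V_CH4 / V_total * 100
= 290.42 / 547.67 * 100
= 53.0283%

53.0283%


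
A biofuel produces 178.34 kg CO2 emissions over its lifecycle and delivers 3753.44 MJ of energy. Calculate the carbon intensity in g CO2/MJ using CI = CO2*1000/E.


CI = CO2 * 1000 / E
= 178.34 * 1000 / 3753.44
= 47.5137 g CO2/MJ

47.5137 g CO2/MJ


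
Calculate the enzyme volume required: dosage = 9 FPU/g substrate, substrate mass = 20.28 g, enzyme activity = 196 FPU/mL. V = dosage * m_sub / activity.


V = dosage * m_sub / activity
V = 9 * 20.28 / 196
V = 0.9312 mL

0.9312 mL


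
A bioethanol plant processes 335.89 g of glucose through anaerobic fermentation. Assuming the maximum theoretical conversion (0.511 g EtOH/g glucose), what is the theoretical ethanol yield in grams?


Theoretical ethanol yield: m_EtOH = 0.511 * m_glucose
m_EtOH = 0.511 * 335.89 = 171.6398 g

171.6398 g


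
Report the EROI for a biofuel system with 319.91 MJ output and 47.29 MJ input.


EROI = E_out / E_in
= 319.91 / 47.29
= 6.7649

6.7649


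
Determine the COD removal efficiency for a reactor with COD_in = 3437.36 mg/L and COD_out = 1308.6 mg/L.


eta = (COD_in - COD_out) / COD_in * 100
= (3437.36 - 1308.6) / 3437.36 * 100
= 61.9301%

61.9301%


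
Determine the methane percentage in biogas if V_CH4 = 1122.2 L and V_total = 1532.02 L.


CH4% = V_CH4 / V_total * 100
= 1122.2 / 1532.02 * 100
= 73.2497%

73.2497%


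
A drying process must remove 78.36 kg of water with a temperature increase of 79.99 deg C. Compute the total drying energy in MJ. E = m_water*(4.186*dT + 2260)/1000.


E = m_water * (4.186 * dT + 2260) / 1000
= 78.36 * (4.186 * 79.99 + 2260) / 1000
= 203.3315 MJ

203.3315 MJ
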